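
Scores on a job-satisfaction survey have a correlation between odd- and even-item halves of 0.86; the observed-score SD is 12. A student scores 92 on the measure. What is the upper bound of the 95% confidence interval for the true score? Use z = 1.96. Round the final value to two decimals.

98.45

Full-length reliability (Spearman-Brown) = 2(0.86)/(1+0.86) ≈ 0.92473
SEM = 12.00000 × √(1 − 0.92473) = 12.00000 × √0.07527 ≈ 12.00000 × 0.27435 ≈ 3.29222
Half-width = 1.96×3.29222 ≈ 6.45275
Upper limit = 92 + 6.45275 ≈ 98.45275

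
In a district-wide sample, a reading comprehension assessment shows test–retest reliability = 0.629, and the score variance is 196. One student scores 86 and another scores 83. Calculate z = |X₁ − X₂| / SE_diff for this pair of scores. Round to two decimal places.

0.25

SD = √196 = 14.0000
SEM = 14.0000 × √(1 − 0.6290) = 14.0000 × √0.3710 ≃ 14.0000 × 0.6091 ≃ 8.5274
Standard error of the difference = 8.5274·√2 ≃ 12.0595
z = 3 / 12.0595 ≃ 0.2488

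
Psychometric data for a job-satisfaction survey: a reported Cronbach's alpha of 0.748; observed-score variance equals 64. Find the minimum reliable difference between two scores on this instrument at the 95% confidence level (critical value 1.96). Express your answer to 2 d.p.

σ = 64^(1/2) = 8.000
SEM = 8.000·√(1 − 0.748) ≈ 4.016
SE_diff = √2 · SEM ≈ 5.679
Smallest detectable difference = 1.96·5.679 ≈ 11.132

11.13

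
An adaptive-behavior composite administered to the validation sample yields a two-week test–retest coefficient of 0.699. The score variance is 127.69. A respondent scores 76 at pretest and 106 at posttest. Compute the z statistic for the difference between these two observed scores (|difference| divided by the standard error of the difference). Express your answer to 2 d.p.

σ = 127.69^(1/2) = 11.300
The standard error of measurement is 11.300·√(1 − 0.699) ≃ 11.300·0.549 ≃ 6.200.
SE_diff = √2 · SEM ≃ 8.768
z = 30 / 8.768 ≃ 3.422

3.42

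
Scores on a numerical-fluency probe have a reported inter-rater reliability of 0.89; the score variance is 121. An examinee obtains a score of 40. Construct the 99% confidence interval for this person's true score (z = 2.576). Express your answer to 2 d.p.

[30.60, 49.40]

σ = 121^(1/2) = 11.0000
SEM = 11.0000 · √(1 − 0.8900) = 11.0000 · √0.1100 ≃ 11.0000 · 0.3317 ≃ 3.6483
Margin = 2.576 · 3.6483 ≃ 9.3980
CI = 40 ± 9.3980 → [30.6020, 49.3980]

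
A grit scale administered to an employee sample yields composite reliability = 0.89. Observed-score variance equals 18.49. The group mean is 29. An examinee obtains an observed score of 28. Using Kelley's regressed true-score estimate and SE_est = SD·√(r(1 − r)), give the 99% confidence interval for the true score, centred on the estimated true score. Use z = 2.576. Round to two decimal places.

[24.64, 31.58]

SD = √18.49 ≈ 4.300
Estimated true score = 0.890*28 + (1 − 0.890)*29 ≈ 28.110
SE_est = 4.300·√[r(1 − r)] ≈ 1.345
99% CI: 28.110 ± 3.466 ≈ (24.644, 31.576)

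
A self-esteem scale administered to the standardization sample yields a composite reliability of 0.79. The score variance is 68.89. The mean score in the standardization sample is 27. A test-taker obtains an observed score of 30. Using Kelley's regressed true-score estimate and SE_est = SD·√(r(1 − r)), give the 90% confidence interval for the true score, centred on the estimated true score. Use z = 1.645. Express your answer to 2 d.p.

[23.81, 34.93]

SD = √68.89 = 8.300
T̂ = 0.790(30) + 0.210(27) ≈ 29.370
SE_est = SD · √(r(1 − r)) = 8.300 · √0.166 ≈ 8.300 · 0.407 ≈ 3.381
CI = 29.370 ± 1.645 · 3.381 → [23.809, 34.931]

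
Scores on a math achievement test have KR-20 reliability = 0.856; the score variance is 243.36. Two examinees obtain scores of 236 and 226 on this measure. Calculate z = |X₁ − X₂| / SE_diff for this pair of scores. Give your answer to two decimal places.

σ = 243.36^(1/2) = 15.6000
SEM = 15.6000 * √(1 − 0.8560) = 15.6000 * √0.1440 ≃ 15.6000 * 0.3795 ≃ 5.9198
SE_diff = SEM * √2 ≃ 5.9198 * 1.4142 ≃ 8.3718
z = |236 − 226| / 8.3718 = 10 / 8.3718 ≃ 1.1945

1.19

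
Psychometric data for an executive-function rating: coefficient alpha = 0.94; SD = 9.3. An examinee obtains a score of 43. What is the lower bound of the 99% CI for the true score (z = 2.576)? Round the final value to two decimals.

37.13

SEM = 9.30000×√(1 − 0.94000) ≈ 2.27803
2.576 × SEM ≈ 5.86819
Lower bound: 43 − 5.86819 = 37.13181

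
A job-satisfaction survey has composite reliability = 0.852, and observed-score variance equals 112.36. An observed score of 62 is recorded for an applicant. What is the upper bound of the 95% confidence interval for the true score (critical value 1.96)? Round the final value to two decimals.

69.99

SD = √112.36 = 10.600
SEM = 10.600×√(1 − 0.852) ≈ 4.078
Margin = 1.96 × 4.078 ≈ 7.993
Upper bound: 62 + 7.993 = 69.993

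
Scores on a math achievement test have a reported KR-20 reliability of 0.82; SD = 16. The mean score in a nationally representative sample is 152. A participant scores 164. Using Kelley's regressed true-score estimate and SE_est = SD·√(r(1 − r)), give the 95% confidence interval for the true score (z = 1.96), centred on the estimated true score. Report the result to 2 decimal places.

[149.79, 173.89]

T̂ = r·X + (1 − r)·M = 0.820×164 + 0.180×152 = 134.480 + 27.360 ≈ 161.840
SE_est = 16.000·√[r(1 − r)] ≈ 6.147
95% CI: 161.840 ± 12.048 ≈ (149.792, 173.888)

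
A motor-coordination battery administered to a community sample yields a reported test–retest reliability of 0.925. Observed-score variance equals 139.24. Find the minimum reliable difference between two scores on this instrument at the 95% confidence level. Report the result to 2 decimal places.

8.96

σ = 139.24^(1/2) = 11.8000
SEM = 11.8000 * √(1 − 0.9250) = 11.8000 * √0.0750 ≈ 11.8000 * 0.2739 ≈ 3.2316
SE_diff = SEM * √2 ≈ 3.2316 * 1.4142 ≈ 4.5701
Smallest detectable difference = 1.96*4.5701 ≈ 8.9574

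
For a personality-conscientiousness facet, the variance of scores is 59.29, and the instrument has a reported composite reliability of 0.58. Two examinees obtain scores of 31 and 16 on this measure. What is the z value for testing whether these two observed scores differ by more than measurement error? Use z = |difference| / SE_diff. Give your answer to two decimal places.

2.13

σ = 59.29^(1/2) = 7.7000
SEM = 7.7000 · √(1 − 0.5800) = 7.7000 · √0.4200 ≈ 7.7000 · 0.6481 ≈ 4.9902
Standard error of the difference = 4.9902·√2 ≈ 7.0572
z = 15 / 7.0572 ≈ 2.1255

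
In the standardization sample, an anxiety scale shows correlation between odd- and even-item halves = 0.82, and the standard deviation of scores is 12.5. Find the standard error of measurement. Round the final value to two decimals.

r_full = 2·0.82 / (1 + 0.82) ≃ 0.90110
The standard error of measurement is 12.50000·√(1 − 0.90110) ≃ 12.50000·0.31449 ≃ 3.93107.

3.93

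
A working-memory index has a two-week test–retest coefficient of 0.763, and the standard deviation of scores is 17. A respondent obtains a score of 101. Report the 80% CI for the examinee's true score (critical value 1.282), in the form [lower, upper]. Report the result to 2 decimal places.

SEM = 17.000*√(1 − 0.763) ≈ 8.276
1.282 * SEM ≈ 10.610
Interval: (90.390, 111.610)

[90.39, 111.61]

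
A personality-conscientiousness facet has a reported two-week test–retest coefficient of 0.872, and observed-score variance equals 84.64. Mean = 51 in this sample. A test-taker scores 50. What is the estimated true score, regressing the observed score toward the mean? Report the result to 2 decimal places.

T̂ = 0.87200(50) + 0.12800(51) ≈ 50.12800

50.13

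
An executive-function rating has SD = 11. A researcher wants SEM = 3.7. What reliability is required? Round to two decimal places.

0.89

r = 1 − (3.7000/11)² ≃ 1 − 0.1131 ≃ 0.8869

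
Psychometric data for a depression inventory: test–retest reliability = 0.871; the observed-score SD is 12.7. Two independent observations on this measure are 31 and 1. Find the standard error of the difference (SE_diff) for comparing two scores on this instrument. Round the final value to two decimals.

SEM = 12.7000*√(1 − 0.8710) ≃ 4.5614
Standard error of the difference = 4.5614·√2 ≃ 6.4508

6.45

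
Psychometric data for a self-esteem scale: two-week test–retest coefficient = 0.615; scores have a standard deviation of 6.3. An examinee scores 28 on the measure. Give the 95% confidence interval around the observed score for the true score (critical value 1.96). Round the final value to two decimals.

[20.34, 35.66]

SEM = 6.300×√(1 − 0.615) ≈ 3.909
1.96 × SEM ≈ 7.662
Interval: (20.338, 35.662)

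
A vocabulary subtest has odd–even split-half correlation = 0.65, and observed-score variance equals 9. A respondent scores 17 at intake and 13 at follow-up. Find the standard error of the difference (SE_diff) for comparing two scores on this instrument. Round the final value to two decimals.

SD = √9 = 3.000
Full-length reliability (Spearman-Brown) = 2(0.65)/(1+0.65) ≃ 0.788
SEM = 3.000 · √(1 − 0.788) = 3.000 · √0.212 ≃ 3.000 · 0.461 ≃ 1.382
Standard error of the difference = 1.382·√2 ≃ 1.954

1.95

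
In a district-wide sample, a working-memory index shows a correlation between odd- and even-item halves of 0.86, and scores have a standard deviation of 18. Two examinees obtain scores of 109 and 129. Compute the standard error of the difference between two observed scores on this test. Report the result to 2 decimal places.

Spearman-Brown: r = 2(0.86) / (1 + 0.86) = 1.7200 / 1.8600 ≃ 0.9247
SEM = 18.0000*√(1 − 0.9247) ≃ 4.9383
SE_diff = √2 * SEM ≃ 6.9839

6.98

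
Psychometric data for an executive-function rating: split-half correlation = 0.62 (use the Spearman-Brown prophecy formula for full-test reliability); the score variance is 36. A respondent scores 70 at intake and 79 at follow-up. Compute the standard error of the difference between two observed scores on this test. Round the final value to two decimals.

σ = 36^(1/2) = 6.0000
r_full = 2·0.62 / (1 + 0.62) ≃ 0.7654
SEM = 6.0000 × √(1 − 0.7654) = 6.0000 × √0.2346 ≃ 6.0000 × 0.4843 ≃ 2.9059
Standard error of the difference = 2.9059·√2 ≃ 4.1096

4.11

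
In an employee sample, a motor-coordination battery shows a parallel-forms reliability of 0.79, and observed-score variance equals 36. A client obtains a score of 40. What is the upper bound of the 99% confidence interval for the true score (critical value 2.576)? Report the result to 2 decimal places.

σ = 36^(1/2) = 6.000
SEM = 6.000 × √(1 − 0.790) = 6.000 × √0.210 ≈ 6.000 × 0.458 ≈ 2.750
Half-width = 2.576×2.750 ≈ 7.083
Upper limit = 40 + 7.083 ≈ 47.083

47.08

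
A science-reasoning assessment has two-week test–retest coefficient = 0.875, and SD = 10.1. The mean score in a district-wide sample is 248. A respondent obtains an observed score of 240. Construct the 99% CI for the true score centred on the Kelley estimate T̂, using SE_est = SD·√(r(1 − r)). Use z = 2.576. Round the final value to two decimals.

T̂ = 0.8750(240) + 0.1250(248) ≈ 241.0000
SE_est = 10.1000·√(0.8750·0.1250) ≈ 3.3403
CI = 241.0000 ± 2.576 · 3.3403 → [232.3955, 249.6045]

[232.40, 249.60]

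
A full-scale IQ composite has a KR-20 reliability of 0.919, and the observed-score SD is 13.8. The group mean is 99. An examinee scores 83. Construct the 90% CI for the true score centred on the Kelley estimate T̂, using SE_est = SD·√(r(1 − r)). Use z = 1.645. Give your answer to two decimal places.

[78.10, 90.49]

T̂ = r·X + (1 − r)·M = 0.919·83 + 0.081·99 = 76.277 + 8.019 ≃ 84.296
SE_est = 13.800·√[r(1 − r)] ≃ 3.765
90% CI: 84.296 ± 6.194 ≃ (78.102, 90.490)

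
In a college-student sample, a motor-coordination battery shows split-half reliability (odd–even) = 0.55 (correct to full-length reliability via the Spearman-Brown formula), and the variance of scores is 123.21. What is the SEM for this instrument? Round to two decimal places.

SD = √123.21 ≃ 11.100
Spearman-Brown: r = 2(0.55) / (1 + 0.55) = 1.100 / 1.550 ≃ 0.710
The standard error of measurement is 11.100×√(1 − 0.710) ≃ 11.100×0.539 ≃ 5.981.

5.98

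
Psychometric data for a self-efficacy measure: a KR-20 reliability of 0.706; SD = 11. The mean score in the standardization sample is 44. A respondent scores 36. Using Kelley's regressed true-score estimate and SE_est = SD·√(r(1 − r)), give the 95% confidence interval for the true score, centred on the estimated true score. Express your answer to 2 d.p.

[28.53, 48.17]

T̂ = 0.7060(36) + 0.2940(44) ≃ 38.3520
SE_est = 11.0000·√(0.7060·0.2940) ≃ 5.0115
95% CI: 38.3520 ± 9.8226 ≃ (28.5294, 48.1746)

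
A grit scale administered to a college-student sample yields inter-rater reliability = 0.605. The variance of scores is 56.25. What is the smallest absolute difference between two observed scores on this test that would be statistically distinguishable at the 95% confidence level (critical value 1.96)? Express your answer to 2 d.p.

SD = √56.25 ≈ 7.5000
SEM = 7.5000×√(1 − 0.6050) ≈ 4.7137
SE_diff = SEM × √2 ≈ 4.7137 × 1.4142 ≈ 6.6661
Minimum reliable difference = 1.96 × SE_diff ≈ 1.96 × 6.6661 ≈ 13.0656

13.07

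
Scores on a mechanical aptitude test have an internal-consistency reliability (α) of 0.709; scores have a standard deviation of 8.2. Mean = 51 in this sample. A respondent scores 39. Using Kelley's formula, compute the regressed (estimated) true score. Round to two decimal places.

42.49

Estimated true score = 0.7090×39 + (1 − 0.7090)×51 ≃ 42.4920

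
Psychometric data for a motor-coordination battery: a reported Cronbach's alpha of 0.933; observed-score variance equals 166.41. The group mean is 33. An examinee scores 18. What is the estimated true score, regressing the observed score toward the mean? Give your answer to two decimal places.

19.01

T̂ = 0.933(18) + 0.067(33) ≈ 19.005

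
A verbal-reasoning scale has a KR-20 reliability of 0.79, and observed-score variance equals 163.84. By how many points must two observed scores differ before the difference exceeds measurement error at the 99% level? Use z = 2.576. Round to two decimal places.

SD = √163.84 ≈ 12.8000
SEM = 12.8000*√(1 − 0.7900) ≈ 5.8657
Standard error of the difference = 5.8657·√2 ≈ 8.2953
Minimum reliable difference = 2.576 * SE_diff ≈ 2.576 * 8.2953 ≈ 21.3688

21.37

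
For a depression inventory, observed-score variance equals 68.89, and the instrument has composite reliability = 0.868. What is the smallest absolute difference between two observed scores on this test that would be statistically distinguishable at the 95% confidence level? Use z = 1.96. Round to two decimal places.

SD = √68.89 ≈ 8.300
SEM = 8.300·√(1 − 0.868) ≈ 3.016
SE_diff = √2 · SEM ≈ 4.265
Smallest detectable difference = 1.96·4.265 ≈ 8.359

8.36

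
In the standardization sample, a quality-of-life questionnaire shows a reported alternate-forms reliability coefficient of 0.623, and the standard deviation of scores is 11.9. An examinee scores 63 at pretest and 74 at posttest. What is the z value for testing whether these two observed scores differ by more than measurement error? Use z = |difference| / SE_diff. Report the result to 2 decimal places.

SEM = 11.9000 * √(1 − 0.6230) = 11.9000 * √0.3770 ≃ 11.9000 * 0.6140 ≃ 7.3066
SE_diff = √2 * SEM ≃ 10.3331
z = |63 − 74| / 10.3331 = 11 / 10.3331 ≃ 1.0645

1.06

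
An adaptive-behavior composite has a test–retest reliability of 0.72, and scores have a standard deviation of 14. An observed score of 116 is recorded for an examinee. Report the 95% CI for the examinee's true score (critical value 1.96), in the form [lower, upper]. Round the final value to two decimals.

[101.48, 130.52]

The standard error of measurement is 14.0000*√(1 − 0.7200) ≈ 14.0000*0.5292 ≈ 7.4081.
Margin = 1.96 * 7.4081 ≈ 14.5199
95% CI: 116 ± 14.5199 = [101.4801, 130.5199]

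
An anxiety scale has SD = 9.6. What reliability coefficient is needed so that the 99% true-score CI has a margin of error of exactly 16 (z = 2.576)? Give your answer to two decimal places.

Required SEM = 16 / 2.576 ≈ 6.211
r = 1 − (6.211/9.6)² ≈ 1 − 0.419 ≈ 0.581

0.58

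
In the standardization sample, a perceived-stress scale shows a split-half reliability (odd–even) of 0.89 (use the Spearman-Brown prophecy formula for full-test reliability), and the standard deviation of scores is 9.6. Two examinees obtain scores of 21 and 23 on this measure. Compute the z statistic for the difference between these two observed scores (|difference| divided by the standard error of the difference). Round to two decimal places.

r_full = 2·0.89 / (1 + 0.89) ≈ 0.94180
SEM = 9.60000×√(1 − 0.94180) ≈ 2.31599
SE_diff = SEM × √2 ≈ 2.31599 × 1.41421 ≈ 3.27530
z = 2 / 3.27530 ≈ 0.61063

0.61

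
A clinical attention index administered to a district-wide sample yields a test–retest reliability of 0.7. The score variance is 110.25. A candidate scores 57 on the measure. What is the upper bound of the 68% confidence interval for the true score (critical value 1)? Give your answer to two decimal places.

62.75

SD = √110.25 = 10.500
The standard error of measurement is 10.500*√(1 − 0.700) ≈ 10.500*0.548 ≈ 5.751.
Half-width = 1*5.751 ≈ 5.751
Upper bound: 57 + 5.751 = 62.751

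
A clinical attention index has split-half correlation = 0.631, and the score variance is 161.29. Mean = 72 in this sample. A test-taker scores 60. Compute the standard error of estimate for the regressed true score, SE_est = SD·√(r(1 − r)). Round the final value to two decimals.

SD = √161.29 = 12.700
r_full = 2·0.631 / (1 + 0.631) ≈ 0.774
SE_est = 12.700·√[r(1 − r)] ≈ 5.314

5.31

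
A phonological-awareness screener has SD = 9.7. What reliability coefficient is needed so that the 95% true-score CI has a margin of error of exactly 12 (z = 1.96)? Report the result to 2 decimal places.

0.60

SEM needed = half-width / z = 12/1.96 ≈ 6.122
r = 1 − (6.122/9.7)² ≈ 1 − 0.398 ≈ 0.602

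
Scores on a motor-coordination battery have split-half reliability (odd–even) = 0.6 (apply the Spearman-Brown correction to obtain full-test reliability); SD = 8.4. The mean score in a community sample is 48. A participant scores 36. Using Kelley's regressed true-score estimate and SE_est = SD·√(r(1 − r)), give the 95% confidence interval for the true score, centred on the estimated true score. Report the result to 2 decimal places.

[31.87, 46.13]

r_full = 2·0.6 / (1 + 0.6) ≃ 0.750
Estimated true score = 0.750×36 + (1 − 0.750)×48 ≃ 39.000
SE_est = SD × √(r(1 − r)) = 8.400 × √0.188 ≃ 8.400 × 0.433 ≃ 3.637
CI = 39.000 ± 1.96 × 3.637 → [31.871, 46.129]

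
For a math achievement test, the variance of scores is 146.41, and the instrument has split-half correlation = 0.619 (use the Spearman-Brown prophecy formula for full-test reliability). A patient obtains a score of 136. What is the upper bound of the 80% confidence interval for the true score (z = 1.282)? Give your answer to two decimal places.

SD = √146.41 ≈ 12.100
r_full = 2·0.619 / (1 + 0.619) ≈ 0.765
SEM = 12.100·√(1 − 0.765) ≈ 5.870
1.282 · SEM ≈ 7.525
Upper limit = 136 + 7.525 ≈ 143.525

143.53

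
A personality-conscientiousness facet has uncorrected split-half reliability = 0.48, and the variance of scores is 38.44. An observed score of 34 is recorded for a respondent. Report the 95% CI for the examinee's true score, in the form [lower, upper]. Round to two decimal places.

σ = 38.44^(1/2) = 6.20000
Full-length reliability (Spearman-Brown) = 2(0.48)/(1+0.48) ≃ 0.64865
The standard error of measurement is 6.20000*√(1 − 0.64865) ≃ 6.20000*0.59275 ≃ 3.67504.
1.96 * SEM ≃ 7.20309
Interval: (26.79691, 41.20309)

[26.80, 41.20]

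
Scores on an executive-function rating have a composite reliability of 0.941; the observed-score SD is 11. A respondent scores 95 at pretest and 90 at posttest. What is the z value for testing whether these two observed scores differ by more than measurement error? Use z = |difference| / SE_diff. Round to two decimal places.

SEM = 11.000·√(1 − 0.941) ≃ 2.672
SE_diff = √2 · SEM ≃ 3.779
z = 5 / 3.779 ≃ 1.323

1.32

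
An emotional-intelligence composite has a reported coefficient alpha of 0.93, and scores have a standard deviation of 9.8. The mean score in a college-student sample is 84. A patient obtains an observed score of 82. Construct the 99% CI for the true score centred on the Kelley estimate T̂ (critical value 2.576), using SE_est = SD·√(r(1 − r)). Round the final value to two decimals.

[75.70, 88.58]

T̂ = r·X + (1 − r)·M = 0.930*82 + 0.070*84 = 76.260 + 5.880 ≈ 82.140
SE_est = 9.800·√[r(1 − r)] ≈ 2.500
99% CI: 82.140 ± 6.441 ≈ (75.699, 88.581)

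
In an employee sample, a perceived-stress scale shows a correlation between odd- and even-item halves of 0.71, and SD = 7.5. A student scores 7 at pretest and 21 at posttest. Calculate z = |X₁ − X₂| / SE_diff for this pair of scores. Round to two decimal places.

r_full = 2·0.71 / (1 + 0.71) ≈ 0.83041
SEM = 7.50000 × √(1 − 0.83041) = 7.50000 × √0.16959 ≈ 7.50000 × 0.41181 ≈ 3.08860
SE_diff = SEM × √2 ≈ 3.08860 × 1.41421 ≈ 4.36795
z = 14 / 4.36795 ≈ 3.20517

3.21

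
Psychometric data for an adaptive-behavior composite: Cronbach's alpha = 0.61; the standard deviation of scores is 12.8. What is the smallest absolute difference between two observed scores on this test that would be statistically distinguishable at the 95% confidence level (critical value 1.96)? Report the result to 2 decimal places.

The standard error of measurement is 12.800·√(1 − 0.610) ≈ 12.800·0.624 ≈ 7.994.
SE_diff = √2 · SEM ≈ 11.305
Smallest detectable difference = 1.96·11.305 ≈ 22.157

22.16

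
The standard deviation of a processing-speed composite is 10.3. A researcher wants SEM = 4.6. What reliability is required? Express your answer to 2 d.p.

Required reliability = 1 − (SEM/SD)² = 1 − 0.1995 ≈ 0.8005

0.80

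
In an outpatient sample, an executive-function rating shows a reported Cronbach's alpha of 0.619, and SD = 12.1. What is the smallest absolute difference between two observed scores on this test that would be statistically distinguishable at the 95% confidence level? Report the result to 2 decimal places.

SEM = 12.1000*√(1 − 0.6190) ≈ 7.4687
Standard error of the difference = 7.4687·√2 ≈ 10.5624
Minimum reliable difference = 1.96 * SE_diff ≈ 1.96 * 10.5624 ≈ 20.7023

20.70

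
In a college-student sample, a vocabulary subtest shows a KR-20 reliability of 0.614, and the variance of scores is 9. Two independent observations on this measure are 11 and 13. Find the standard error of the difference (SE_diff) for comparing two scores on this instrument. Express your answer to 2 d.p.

SD = √9 = 3.000
The standard error of measurement is 3.000·√(1 − 0.614) ≃ 3.000·0.621 ≃ 1.864.
SE_diff = √2 · SEM ≃ 2.636

2.64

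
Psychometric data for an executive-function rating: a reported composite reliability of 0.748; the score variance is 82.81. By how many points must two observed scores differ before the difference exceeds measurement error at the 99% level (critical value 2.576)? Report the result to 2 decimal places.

SD = √82.81 ≈ 9.1000
SEM = 9.1000 × √(1 − 0.7480) = 9.1000 × √0.2520 ≈ 9.1000 × 0.5020 ≈ 4.5682
Standard error of the difference = 4.5682·√2 ≈ 6.4604
Smallest detectable difference = 2.576×6.4604 ≈ 16.6419

16.64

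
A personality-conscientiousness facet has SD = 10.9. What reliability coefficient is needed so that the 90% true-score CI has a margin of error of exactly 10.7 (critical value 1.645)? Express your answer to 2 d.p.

SEM needed = half-width / z = 10.7/1.645 ≃ 6.50456
r = 1 − (6.50456/10.9)² ≃ 1 − 0.35611 ≃ 0.64389

0.64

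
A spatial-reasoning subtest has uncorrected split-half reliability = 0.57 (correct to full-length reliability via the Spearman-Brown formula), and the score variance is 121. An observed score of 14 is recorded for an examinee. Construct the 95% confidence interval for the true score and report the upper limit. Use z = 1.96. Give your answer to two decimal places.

SD = √121 = 11.000
Spearman-Brown: r = 2(0.57) / (1 + 0.57) = 1.140 / 1.570 ≈ 0.726
The standard error of measurement is 11.000×√(1 − 0.726) ≈ 11.000×0.523 ≈ 5.757.
Half-width = 1.96×5.757 ≈ 11.283
Upper bound: 14 + 11.283 = 25.283

25.28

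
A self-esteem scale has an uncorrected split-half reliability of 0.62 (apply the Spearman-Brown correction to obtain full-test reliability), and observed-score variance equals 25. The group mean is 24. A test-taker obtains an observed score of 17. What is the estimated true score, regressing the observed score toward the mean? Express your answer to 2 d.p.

18.64

Full-length reliability (Spearman-Brown) = 2(0.62)/(1+0.62) ≃ 0.76543
T̂ = r·X + (1 − r)·M = 0.76543*17 + 0.23457*24 ≃ 13.01235 + 5.62963 ≃ 18.64198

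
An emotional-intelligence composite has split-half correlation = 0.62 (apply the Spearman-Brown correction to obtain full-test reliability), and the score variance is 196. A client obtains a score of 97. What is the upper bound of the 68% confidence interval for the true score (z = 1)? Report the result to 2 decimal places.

103.78

SD = √196 = 14.000
Spearman-Brown: r = 2(0.62) / (1 + 0.62) = 1.240 / 1.620 ≈ 0.765
SEM = 14.000 × √(1 − 0.765) = 14.000 × √0.235 ≈ 14.000 × 0.484 ≈ 6.781
1 × SEM ≈ 6.781
Upper bound: 97 + 6.781 = 103.781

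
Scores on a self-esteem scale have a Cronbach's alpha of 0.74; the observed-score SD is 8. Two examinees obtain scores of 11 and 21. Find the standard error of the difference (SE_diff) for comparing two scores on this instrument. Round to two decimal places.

5.77

The standard error of measurement is 8.000×√(1 − 0.740) ≈ 8.000×0.510 ≈ 4.079.
SE_diff = √2 × SEM ≈ 5.769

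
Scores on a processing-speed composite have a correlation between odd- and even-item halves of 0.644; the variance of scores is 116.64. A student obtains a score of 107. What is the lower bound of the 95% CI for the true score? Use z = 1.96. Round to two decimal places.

σ = 116.64^(1/2) = 10.8000
Full-length reliability (Spearman-Brown) = 2(0.644)/(1+0.644) ≈ 0.7835
SEM = 10.8000*√(1 − 0.7835) ≈ 5.0257
Half-width = 1.96*5.0257 ≈ 9.8504
Lower bound: 107 − 9.8504 = 97.1496

97.15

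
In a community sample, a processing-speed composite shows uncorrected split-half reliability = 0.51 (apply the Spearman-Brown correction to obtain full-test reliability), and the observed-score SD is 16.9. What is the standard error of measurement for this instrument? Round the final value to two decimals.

r_full = 2·0.51 / (1 + 0.51) ≈ 0.6755
SEM = 16.9000·√(1 − 0.6755) ≈ 9.6271

9.63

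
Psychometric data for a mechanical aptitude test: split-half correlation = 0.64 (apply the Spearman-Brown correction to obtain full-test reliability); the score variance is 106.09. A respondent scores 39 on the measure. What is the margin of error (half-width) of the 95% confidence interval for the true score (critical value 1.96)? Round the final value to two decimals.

9.46

SD = √106.09 = 10.30000
Spearman-Brown: r = 2(0.64) / (1 + 0.64) = 1.28000 / 1.64000 ≈ 0.78049
SEM = 10.30000 · √(1 − 0.78049) = 10.30000 · √0.21951 ≈ 10.30000 · 0.46852 ≈ 4.82577
1.96 · SEM ≈ 9.45851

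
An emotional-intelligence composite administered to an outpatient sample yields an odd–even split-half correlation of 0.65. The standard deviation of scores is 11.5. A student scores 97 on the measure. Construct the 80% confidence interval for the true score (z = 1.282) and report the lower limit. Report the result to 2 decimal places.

Full-length reliability (Spearman-Brown) = 2(0.65)/(1+0.65) ≃ 0.788
SEM = 11.500 × √(1 − 0.788) = 11.500 × √0.212 ≃ 11.500 × 0.461 ≃ 5.297
Margin = 1.282 × 5.297 ≃ 6.790
Lower bound: 97 − 6.790 = 90.210

90.21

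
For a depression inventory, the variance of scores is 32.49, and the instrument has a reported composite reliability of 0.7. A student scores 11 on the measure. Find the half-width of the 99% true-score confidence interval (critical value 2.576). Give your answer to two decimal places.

8.04

σ = 32.49^(1/2) = 5.700
The standard error of measurement is 5.700·√(1 − 0.700) ≈ 5.700·0.548 ≈ 3.122.
Half-width = 2.576·3.122 ≈ 8.042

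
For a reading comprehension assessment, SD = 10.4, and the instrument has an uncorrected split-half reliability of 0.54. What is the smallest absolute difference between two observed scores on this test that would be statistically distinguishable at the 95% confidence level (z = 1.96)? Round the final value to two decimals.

15.76

r_full = 2·0.54 / (1 + 0.54) ≈ 0.7013
SEM = 10.4000 · √(1 − 0.7013) = 10.4000 · √0.2987 ≈ 10.4000 · 0.5465 ≈ 5.6840
SE_diff = SEM · √2 ≈ 5.6840 · 1.4142 ≈ 8.0383
Minimum reliable difference = 1.96 · SE_diff ≈ 1.96 · 8.0383 ≈ 15.7552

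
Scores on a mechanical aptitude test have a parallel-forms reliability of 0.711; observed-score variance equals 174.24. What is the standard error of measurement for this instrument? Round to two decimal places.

7.10

SD = √174.24 = 13.200
The standard error of measurement is 13.200*√(1 − 0.711) ≈ 13.200*0.538 ≈ 7.096.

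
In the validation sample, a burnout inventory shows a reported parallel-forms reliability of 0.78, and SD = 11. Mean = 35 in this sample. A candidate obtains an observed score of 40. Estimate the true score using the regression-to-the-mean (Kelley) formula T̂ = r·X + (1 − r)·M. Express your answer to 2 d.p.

38.90

Estimated true score = 0.7800×40 + (1 − 0.7800)×35 ≃ 38.9000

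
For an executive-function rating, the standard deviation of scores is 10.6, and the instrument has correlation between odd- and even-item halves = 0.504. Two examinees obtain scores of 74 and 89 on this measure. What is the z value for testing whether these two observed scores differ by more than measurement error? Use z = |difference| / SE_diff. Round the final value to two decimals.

Spearman-Brown: r = 2(0.504) / (1 + 0.504) = 1.008 / 1.504 ≈ 0.670
SEM = 10.600*√(1 − 0.670) ≈ 6.087
SE_diff = √2 * SEM ≈ 8.609
z = 15 / 8.609 ≈ 1.742

1.74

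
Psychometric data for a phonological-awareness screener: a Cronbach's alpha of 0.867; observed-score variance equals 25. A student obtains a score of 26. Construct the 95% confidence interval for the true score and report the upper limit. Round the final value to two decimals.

SD = √25 = 5.0000
The standard error of measurement is 5.0000*√(1 − 0.8670) ≈ 5.0000*0.3647 ≈ 1.8235.
Half-width = 1.96*1.8235 ≈ 3.5740
Upper bound: 26 + 3.5740 = 29.5740

29.57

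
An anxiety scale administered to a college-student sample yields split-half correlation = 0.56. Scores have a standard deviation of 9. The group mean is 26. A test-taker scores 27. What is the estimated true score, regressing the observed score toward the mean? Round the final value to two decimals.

Full-length reliability (Spearman-Brown) = 2(0.56)/(1+0.56) ≃ 0.7179
T̂ = 0.7179(27) + 0.2821(26) ≃ 26.7179

26.72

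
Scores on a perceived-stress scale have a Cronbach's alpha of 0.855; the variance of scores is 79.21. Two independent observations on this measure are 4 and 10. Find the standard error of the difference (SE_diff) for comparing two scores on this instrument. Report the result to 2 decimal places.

SD = √79.21 = 8.900
SEM = 8.900×√(1 − 0.855) ≈ 3.389
SE_diff = √2 × SEM ≈ 4.793

4.79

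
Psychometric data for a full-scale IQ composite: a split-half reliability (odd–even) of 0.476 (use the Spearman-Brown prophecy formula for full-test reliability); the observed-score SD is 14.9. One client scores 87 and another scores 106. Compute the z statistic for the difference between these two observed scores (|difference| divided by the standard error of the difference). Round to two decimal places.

1.51

r_full = 2·0.476 / (1 + 0.476) ≃ 0.6450
The standard error of measurement is 14.9000*√(1 − 0.6450) ≃ 14.9000*0.5958 ≃ 8.8779.
Standard error of the difference = 8.8779·√2 ≃ 12.5552
z = |87 − 106| / 12.5552 = 19 / 12.5552 ≃ 1.5133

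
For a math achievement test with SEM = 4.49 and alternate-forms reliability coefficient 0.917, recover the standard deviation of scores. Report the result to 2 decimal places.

σ = SEM·(1 − r)^(−1/2) ≃ 4.49×3.471 ≃ 15.585

15.59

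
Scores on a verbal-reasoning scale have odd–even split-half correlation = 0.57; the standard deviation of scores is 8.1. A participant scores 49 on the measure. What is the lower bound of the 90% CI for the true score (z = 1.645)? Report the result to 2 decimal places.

42.03

r_full = 2·0.57 / (1 + 0.57) ≈ 0.726
SEM = 8.100·√(1 − 0.726) ≈ 4.239
1.645 · SEM ≈ 6.973
Lower bound: 49 − 6.973 = 42.027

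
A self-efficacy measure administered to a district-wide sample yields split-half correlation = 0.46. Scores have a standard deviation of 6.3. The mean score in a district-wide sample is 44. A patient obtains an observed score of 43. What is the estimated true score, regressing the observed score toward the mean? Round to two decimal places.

43.37

r_full = 2·0.46 / (1 + 0.46) ≈ 0.63014
T̂ = 0.63014(43) + 0.36986(44) ≈ 43.36986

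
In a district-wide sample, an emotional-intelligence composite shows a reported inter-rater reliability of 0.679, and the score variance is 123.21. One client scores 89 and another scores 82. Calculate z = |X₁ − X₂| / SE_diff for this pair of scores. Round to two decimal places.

SD = √123.21 ≈ 11.10000
SEM = 11.10000*√(1 − 0.67900) ≈ 6.28891
SE_diff = SEM * √2 ≈ 6.28891 * 1.41421 ≈ 8.89386
z = |89 − 82| / 8.89386 = 7 / 8.89386 ≈ 0.78706

0.79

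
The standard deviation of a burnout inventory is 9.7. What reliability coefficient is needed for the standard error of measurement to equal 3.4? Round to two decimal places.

r = 1 − (3.400/9.7)² ≃ 1 − 0.123 ≃ 0.877

0.88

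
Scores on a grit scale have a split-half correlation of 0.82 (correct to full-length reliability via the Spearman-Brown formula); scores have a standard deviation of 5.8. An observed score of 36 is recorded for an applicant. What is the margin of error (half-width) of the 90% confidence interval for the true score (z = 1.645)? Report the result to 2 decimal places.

3.00

r_full = 2·0.82 / (1 + 0.82) ≃ 0.901
SEM = 5.800 · √(1 − 0.901) = 5.800 · √0.099 ≃ 5.800 · 0.314 ≃ 1.824
Margin = 1.645 · 1.824 ≃ 3.001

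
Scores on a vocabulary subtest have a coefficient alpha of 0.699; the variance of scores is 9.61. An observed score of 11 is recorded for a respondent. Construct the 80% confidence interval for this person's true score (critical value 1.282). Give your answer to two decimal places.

σ = 9.61^(1/2) = 3.10000
SEM = 3.10000 * √(1 − 0.69900) = 3.10000 * √0.30100 ≈ 3.10000 * 0.54863 ≈ 1.70077
1.282 * SEM ≈ 2.18038
CI = 11 ± 2.18038 → [8.81962, 13.18038]

[8.82, 13.18]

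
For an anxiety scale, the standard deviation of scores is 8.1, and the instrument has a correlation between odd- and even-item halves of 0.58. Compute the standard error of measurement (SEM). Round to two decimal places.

r_full = 2·0.58 / (1 + 0.58) ≈ 0.73418
The standard error of measurement is 8.10000×√(1 − 0.73418) ≈ 8.10000×0.51558 ≈ 4.17620.

4.18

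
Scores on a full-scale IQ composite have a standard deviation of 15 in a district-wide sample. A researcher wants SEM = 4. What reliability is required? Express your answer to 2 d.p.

0.93

r = 1 − (SEM / SD)² = 1 − (4.000 / 15)² ≈ 1 − 0.071 ≈ 0.929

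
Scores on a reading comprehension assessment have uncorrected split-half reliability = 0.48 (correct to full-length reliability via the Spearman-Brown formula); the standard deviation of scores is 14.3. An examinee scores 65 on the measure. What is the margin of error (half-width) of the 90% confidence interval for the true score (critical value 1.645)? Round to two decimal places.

13.94

Full-length reliability (Spearman-Brown) = 2(0.48)/(1+0.48) ≈ 0.649
The standard error of measurement is 14.300·√(1 − 0.649) ≈ 14.300·0.593 ≈ 8.476.
Margin = 1.645 · 8.476 ≈ 13.944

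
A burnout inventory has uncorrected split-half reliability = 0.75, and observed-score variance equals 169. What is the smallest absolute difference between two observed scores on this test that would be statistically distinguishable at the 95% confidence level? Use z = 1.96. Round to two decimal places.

13.62

σ = 169^(1/2) = 13.000
Spearman-Brown: r = 2(0.75) / (1 + 0.75) = 1.500 / 1.750 ≈ 0.857
The standard error of measurement is 13.000*√(1 − 0.857) ≈ 13.000*0.378 ≈ 4.914.
Standard error of the difference = 4.914·√2 ≈ 6.949
Smallest detectable difference = 1.96*6.949 ≈ 13.620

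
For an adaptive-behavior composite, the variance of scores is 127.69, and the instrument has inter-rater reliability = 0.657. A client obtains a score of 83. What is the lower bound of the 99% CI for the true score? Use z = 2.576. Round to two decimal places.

65.95

SD = √127.69 = 11.300
SEM = 11.300 × √(1 − 0.657) = 11.300 × √0.343 ≈ 11.300 × 0.586 ≈ 6.618
Margin = 2.576 × 6.618 ≈ 17.048
Lower bound: 83 − 17.048 = 65.952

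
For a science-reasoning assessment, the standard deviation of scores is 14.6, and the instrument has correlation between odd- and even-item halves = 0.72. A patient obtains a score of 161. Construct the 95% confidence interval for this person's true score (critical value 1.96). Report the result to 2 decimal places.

Full-length reliability (Spearman-Brown) = 2(0.72)/(1+0.72) ≃ 0.83721
SEM = 14.60000 × √(1 − 0.83721) = 14.60000 × √0.16279 ≃ 14.60000 × 0.40347 ≃ 5.89071
1.96 × SEM ≃ 11.54579
Interval: (149.45421, 172.54579)

[149.45, 172.55]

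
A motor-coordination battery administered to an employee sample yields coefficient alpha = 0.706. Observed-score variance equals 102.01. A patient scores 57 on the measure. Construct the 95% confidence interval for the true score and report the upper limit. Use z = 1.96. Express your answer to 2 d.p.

67.73

σ = 102.01^(1/2) = 10.1000
SEM = 10.1000 * √(1 − 0.7060) = 10.1000 * √0.2940 ≈ 10.1000 * 0.5422 ≈ 5.4764
Half-width = 1.96*5.4764 ≈ 10.7337
Upper limit = 57 + 10.7337 ≈ 67.7337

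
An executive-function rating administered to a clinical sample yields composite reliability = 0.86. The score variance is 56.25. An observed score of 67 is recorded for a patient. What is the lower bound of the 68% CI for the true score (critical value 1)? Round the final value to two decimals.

64.19

σ = 56.25^(1/2) = 7.50000
SEM = 7.50000 × √(1 − 0.86000) = 7.50000 × √0.14000 ≈ 7.50000 × 0.37417 ≈ 2.80624
Half-width = 1×2.80624 ≈ 2.80624
Lower limit = 67 − 2.80624 ≈ 64.19376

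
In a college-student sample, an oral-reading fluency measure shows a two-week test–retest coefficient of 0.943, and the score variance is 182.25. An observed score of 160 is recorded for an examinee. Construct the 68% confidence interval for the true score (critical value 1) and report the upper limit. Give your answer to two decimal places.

163.22

σ = 182.25^(1/2) = 13.500
The standard error of measurement is 13.500·√(1 − 0.943) ≈ 13.500·0.239 ≈ 3.223.
1 · SEM ≈ 3.223
Upper limit = 160 + 3.223 ≈ 163.223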